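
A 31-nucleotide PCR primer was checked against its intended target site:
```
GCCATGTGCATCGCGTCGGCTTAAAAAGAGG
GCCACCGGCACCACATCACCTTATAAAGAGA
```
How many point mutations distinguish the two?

Comparing position by position, 10 sites differ: 5 (T/C), 6 (G/C), 7 (T/G), 11 (T/C), 13 (G/A), 15 (G/A), 18 (G/A), 19 (G/C), 24 (A/T), 31 (G/A).

10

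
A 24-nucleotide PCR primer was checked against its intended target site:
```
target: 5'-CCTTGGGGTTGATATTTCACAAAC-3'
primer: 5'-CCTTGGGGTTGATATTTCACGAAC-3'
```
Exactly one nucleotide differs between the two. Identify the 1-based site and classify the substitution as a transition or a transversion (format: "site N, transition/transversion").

The sequences differ only at site 21: A→G (purine→purine), a transition.

site 21, transition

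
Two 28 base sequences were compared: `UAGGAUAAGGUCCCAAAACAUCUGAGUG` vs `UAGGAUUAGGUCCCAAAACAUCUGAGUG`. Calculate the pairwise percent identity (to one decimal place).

96.4%

1 position differs (7), so 27 of 28 match: 27/28 = 96.43%.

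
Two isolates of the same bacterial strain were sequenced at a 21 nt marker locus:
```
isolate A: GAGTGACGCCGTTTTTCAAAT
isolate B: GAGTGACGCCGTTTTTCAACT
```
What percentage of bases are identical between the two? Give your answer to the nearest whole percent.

95%

Mismatch at position 20 (1-based): 1 of 21.
Identical positions: 20/21 = 95.24% → 95%.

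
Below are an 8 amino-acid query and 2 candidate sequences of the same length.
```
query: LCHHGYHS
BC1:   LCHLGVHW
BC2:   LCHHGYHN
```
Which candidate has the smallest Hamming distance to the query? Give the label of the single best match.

Hamming distances to query — BC1: 3; BC2: 1.
Smallest is BC2 with 1 mismatch.

BC2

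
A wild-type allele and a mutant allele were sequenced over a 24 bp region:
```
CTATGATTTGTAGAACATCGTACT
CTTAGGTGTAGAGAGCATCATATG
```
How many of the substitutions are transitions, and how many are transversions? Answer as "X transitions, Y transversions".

Mismatches (1-based):
base 3: A→T (purine→pyrimidine, transversion)
base 4: T→A (pyrimidine→purine, transversion)
base 6: A→G (purine→purine, transition)
base 8: T→G (pyrimidine→purine, transversion)
base 10: G→A (purine→purine, transition)
base 11: T→G (pyrimidine→purine, transversion)
base 15: A→G (purine→purine, transition)
base 20: G→A (purine→purine, transition)
base 23: C→T (pyrimidine→pyrimidine, transition)
base 24: T→G (pyrimidine→purine, transversion)

5 transitions, 5 transversions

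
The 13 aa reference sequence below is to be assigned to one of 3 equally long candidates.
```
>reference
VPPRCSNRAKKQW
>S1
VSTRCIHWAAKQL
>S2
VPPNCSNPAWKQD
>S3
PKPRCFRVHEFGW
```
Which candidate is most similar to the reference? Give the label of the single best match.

Hamming distances to reference — S1: 7; S2: 4; S3: 9.
Smallest is S2 with 4 mismatches.

S2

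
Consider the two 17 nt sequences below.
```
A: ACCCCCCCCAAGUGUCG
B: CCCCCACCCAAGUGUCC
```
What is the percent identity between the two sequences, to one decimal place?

82.4%

3 positions differ (1, 6, 17), so 14 of 17 match: 14/17 = 82.35%.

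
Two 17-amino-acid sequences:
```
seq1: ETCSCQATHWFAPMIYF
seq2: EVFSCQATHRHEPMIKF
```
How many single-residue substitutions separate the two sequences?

Mismatches (1-based): residue 2: T→V; residue 3: C→F; residue 10: W→R; residue 11: F→H; residue 12: A→E; residue 16: Y→K.

6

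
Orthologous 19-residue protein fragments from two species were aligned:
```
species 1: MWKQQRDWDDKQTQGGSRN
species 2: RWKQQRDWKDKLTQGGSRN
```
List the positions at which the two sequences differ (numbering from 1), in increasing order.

1, 9, 12

Scanning 1-based: 1: M/R; 9: D/K; 12: Q/L.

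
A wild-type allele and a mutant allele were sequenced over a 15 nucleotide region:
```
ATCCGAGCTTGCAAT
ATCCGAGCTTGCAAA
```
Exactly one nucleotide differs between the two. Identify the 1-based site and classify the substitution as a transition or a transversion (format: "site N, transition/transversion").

site 15, transversion

Site 15 changes T→A. T is a pyrimidine and A is a purine, so this is a transversion.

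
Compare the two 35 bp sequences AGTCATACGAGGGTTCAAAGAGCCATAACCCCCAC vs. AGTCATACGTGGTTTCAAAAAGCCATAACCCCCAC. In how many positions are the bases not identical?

3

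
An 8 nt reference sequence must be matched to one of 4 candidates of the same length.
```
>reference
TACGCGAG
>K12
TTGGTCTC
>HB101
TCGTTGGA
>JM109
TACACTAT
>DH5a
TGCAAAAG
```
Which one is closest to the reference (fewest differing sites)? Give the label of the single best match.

JM109

Hamming distances to reference — K12: 6; HB101: 6; JM109: 3; DH5a: 4.
Smallest is JM109 with 3 mismatches.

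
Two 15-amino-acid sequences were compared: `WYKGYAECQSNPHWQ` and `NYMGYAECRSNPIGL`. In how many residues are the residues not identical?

6

Mismatches (1-based): residue 1: W→N; residue 3: K→M; residue 9: Q→R; residue 13: H→I; residue 14: W→G; residue 15: Q→L.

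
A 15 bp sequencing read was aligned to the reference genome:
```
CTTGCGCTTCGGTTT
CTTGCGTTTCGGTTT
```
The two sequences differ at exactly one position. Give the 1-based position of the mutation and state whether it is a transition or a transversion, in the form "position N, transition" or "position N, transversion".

The sequences differ only at position 7: C→T (pyrimidine→pyrimidine), a transition.

position 7, transition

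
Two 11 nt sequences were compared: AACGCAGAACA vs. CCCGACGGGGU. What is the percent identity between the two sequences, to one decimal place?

27.3%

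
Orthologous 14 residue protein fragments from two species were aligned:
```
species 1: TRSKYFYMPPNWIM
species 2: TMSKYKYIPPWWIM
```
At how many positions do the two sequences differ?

Mismatches (1-based): position 2: R→M; position 6: F→K; position 8: M→I; position 11: N→W.

4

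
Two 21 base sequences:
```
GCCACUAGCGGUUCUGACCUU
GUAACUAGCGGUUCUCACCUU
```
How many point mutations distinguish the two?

3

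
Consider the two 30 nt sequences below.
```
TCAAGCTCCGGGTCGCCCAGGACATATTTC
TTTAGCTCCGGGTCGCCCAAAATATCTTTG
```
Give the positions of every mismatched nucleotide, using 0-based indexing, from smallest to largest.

1, 2, 19, 20, 22, 25, 29

Differences at position 1 (C→T), position 2 (A→T), position 19 (G→A), position 20 (G→A), position 22 (C→T), position 25 (A→C), position 29 (C→G).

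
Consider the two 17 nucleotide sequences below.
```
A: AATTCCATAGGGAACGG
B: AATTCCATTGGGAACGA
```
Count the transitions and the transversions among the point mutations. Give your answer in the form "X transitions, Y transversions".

1 transition, 1 transversion

Mismatches (1-based):
position 9: A→T (purine→pyrimidine, transversion)
position 17: G→A (purine→purine, transition)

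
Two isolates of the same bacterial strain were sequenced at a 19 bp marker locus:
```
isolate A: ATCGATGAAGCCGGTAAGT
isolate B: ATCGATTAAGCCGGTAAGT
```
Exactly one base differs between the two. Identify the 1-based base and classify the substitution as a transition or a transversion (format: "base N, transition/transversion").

base 7, transversion

Base 7 changes G→T. G is a purine and T is a pyrimidine, so this is a transversion.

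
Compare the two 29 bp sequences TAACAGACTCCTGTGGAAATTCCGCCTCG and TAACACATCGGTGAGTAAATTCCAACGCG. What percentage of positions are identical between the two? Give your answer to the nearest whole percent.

66%

10 positions differ (6, 8, 9, 10, 11, 14, 16, 24, 25, 27), so 19 of 29 match: 19/29 = 65.52%.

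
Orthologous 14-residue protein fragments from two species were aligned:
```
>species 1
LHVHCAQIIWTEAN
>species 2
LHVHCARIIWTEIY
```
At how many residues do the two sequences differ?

Comparing position by position, 3 residues differ: 7 (Q/R), 13 (A/I), 14 (N/Y).

3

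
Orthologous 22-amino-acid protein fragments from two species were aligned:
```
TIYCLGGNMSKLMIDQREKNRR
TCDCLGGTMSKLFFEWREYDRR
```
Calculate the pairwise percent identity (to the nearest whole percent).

59%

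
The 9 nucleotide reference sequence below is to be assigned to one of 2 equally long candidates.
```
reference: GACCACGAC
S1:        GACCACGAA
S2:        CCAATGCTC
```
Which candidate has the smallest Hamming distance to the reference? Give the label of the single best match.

S1 differs at 1 site; S2 differs at 8 sites. The closest is S1.

S1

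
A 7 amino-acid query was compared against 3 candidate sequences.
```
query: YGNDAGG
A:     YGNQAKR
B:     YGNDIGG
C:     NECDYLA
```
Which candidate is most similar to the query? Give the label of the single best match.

Hamming distances to query — A: 3; B: 1; C: 6.
Smallest is B with 1 mismatch.

B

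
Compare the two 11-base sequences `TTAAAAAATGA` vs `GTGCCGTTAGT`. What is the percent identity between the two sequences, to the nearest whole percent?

18%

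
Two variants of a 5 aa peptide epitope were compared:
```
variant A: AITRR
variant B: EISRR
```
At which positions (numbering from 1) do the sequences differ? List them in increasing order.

1, 3

Differences at position 1 (A→E), position 3 (T→S).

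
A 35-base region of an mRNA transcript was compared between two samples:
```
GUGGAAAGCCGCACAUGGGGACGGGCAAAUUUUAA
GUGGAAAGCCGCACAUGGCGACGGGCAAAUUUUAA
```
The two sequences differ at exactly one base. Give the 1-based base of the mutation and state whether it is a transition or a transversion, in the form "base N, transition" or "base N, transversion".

Base 19 changes G→C. G is a purine and C is a pyrimidine, so this is a transversion.

base 19, transversion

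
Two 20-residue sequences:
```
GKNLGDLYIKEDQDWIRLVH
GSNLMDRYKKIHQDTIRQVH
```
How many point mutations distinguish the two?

Comparing position by position, 8 positions differ: 2 (K/S), 5 (G/M), 7 (L/R), 9 (I/K), 11 (E/I), 12 (D/H), 15 (W/T), 18 (L/Q).

8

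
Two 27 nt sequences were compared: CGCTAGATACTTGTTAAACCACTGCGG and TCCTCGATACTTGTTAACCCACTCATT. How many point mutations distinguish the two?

Comparing position by position, 8 positions differ: 1 (C/T), 2 (G/C), 5 (A/C), 18 (A/C), 24 (G/C), 25 (C/A), 26 (G/T), 27 (G/T).

8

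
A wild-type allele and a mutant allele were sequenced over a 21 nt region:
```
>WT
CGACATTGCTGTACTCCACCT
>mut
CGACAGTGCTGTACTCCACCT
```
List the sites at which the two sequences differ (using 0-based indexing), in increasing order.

5

Differences at site 5 (T→G).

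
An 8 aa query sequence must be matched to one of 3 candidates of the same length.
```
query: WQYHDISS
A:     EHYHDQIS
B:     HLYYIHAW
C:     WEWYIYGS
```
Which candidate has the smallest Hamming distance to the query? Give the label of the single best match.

A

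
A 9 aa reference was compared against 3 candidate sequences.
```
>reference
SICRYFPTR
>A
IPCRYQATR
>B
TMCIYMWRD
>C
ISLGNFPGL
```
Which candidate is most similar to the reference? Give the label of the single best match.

Hamming distances to reference — A: 4; B: 7; C: 7.
Smallest is A with 4 mismatches.

A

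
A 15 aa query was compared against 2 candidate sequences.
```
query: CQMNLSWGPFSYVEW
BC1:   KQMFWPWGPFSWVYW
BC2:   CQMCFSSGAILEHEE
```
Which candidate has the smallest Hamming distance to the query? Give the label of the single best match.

BC1 differs at 6 positions; BC2 differs at 9 positions. The closest is BC1.

BC1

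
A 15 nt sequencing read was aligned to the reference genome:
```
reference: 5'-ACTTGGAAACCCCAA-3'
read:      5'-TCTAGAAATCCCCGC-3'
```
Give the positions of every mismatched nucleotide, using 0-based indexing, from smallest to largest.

Scanning 0-based: 0: A/T; 3: T/A; 5: G/A; 8: A/T; 13: A/G; 14: A/C.

0, 3, 5, 8, 13, 14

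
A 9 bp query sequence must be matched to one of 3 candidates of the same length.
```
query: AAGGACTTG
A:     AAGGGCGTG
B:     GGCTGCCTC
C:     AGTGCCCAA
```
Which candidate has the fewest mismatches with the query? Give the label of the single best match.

A

A differs at 2 bases; B differs at 7 bases; C differs at 6 bases. The closest is A.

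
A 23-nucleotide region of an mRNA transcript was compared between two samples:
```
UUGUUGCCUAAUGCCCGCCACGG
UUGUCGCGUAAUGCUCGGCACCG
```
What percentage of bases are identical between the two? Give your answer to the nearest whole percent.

78%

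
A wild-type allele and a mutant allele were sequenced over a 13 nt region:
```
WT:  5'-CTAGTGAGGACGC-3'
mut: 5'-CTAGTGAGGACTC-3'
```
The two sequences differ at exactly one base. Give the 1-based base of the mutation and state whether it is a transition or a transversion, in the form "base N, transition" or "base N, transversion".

The sequences differ only at base 12: G→T (purine→pyrimidine), a transversion.

base 12, transversion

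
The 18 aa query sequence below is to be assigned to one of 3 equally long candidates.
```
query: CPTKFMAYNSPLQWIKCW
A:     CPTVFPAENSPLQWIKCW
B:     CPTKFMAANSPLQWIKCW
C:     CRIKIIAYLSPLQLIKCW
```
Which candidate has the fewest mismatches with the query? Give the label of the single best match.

Hamming distances to query — A: 3; B: 1; C: 6.
Smallest is B with 1 mismatch.

B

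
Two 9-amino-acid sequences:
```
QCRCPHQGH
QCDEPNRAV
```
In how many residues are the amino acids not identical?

Mismatches (1-based): residue 3: R→D; residue 4: C→E; residue 6: H→N; residue 7: Q→R; residue 8: G→A; residue 9: H→V.

6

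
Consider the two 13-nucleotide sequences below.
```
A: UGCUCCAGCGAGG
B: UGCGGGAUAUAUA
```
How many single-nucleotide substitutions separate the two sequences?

8

The sequences differ at sites 4, 5, 6, 8, 9, 10, 12, 13 (1-based) — 8 in total.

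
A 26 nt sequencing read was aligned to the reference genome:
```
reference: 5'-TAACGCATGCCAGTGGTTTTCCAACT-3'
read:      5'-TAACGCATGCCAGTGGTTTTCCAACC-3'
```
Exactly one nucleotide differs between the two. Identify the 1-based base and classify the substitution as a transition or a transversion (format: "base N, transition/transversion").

Base 26 changes T→C. T is a pyrimidine and C is a pyrimidine, so this is a transition.

base 26, transition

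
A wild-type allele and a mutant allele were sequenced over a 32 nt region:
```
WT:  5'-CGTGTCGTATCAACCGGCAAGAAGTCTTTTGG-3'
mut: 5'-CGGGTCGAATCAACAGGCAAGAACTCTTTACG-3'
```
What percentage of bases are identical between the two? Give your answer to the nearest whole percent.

81%

6 positions differ (3, 8, 15, 24, 30, 31), so 26 of 32 match: 26/32 = 81.25%.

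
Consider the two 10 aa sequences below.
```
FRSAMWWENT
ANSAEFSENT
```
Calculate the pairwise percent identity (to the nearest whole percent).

50%

5 positions differ (1, 2, 5, 6, 7), so 5 of 10 match: 5/10 = 50%.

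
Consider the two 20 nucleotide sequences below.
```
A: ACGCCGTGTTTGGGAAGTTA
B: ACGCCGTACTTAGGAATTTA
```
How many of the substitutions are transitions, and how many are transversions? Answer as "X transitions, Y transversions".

3 transitions, 1 transversion

Transitions (purine↔purine or pyrimidine↔pyrimidine): 8 G→A, 9 T→C, 12 G→A.
Transversions (purine↔pyrimidine): 17 G→T.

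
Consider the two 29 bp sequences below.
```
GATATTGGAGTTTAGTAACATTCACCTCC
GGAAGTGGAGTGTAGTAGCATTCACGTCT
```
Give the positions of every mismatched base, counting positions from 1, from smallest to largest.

2, 3, 5, 12, 18, 26, 29

Differences at position 2 (A→G), position 3 (T→A), position 5 (T→G), position 12 (T→G), position 18 (A→G), position 26 (C→G), position 29 (C→T).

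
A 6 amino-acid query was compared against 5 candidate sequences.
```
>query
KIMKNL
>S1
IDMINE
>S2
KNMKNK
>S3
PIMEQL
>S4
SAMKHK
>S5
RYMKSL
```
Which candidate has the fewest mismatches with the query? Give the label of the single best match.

S2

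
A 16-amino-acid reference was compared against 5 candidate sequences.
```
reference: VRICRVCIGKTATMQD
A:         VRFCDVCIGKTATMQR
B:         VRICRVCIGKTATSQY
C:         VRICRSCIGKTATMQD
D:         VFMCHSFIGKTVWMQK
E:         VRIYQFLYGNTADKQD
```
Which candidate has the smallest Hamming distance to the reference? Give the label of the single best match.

C

Hamming distances to reference — A: 3; B: 2; C: 1; D: 8; E: 8.
Smallest is C with 1 mismatch.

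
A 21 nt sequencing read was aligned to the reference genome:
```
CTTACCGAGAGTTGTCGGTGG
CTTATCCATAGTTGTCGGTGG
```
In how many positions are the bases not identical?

Comparing position by position, 3 positions differ: 5 (C/T), 7 (G/C), 9 (G/T).

3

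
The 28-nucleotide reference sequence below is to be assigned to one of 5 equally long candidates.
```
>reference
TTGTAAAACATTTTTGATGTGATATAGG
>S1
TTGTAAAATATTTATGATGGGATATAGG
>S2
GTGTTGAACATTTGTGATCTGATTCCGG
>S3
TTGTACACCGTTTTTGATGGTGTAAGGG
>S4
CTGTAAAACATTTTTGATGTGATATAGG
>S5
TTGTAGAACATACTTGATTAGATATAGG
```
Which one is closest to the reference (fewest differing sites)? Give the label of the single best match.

S1 differs at 3 sites; S2 differs at 8 sites; S3 differs at 8 sites; S4 differs at 1 site; S5 differs at 5 sites. The closest is S4.

S4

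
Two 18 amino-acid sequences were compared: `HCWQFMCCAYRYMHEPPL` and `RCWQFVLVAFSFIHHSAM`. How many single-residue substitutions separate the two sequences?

Comparing position by position, 12 positions differ: 1 (H/R), 6 (M/V), 7 (C/L), 8 (C/V), 10 (Y/F), 11 (R/S), 12 (Y/F), 13 (M/I), 15 (E/H), 16 (P/S), 17 (P/A), 18 (L/M).

12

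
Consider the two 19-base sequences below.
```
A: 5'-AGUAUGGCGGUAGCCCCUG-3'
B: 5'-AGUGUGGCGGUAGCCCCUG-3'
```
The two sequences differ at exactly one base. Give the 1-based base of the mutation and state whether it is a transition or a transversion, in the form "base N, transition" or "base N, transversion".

The sequences differ only at base 4: A→G (purine→purine), a transition.

base 4, transition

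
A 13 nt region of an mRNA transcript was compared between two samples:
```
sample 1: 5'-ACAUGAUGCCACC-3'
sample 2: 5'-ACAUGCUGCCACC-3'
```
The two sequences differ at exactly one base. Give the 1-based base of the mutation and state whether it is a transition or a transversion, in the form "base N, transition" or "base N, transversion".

base 6, transversion

The sequences differ only at base 6: A→C (purine→pyrimidine), a transversion.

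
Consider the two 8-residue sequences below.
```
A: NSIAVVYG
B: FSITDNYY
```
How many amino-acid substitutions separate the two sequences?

5

The sequences differ at positions 1, 4, 5, 6, 8 (1-based) — 5 in total.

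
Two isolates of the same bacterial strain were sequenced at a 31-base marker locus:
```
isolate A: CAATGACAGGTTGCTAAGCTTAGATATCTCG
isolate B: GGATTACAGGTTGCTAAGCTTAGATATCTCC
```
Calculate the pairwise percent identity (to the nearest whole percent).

Mismatches at positions 1, 2, 5, 31 (1-based): 4 of 31.
Identical positions: 27/31 = 87.1% → 87%.

87%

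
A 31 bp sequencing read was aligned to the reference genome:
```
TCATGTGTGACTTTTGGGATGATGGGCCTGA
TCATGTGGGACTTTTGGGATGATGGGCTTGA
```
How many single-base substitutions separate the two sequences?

2

Mismatches (1-based): site 8: T→G; site 28: C→T.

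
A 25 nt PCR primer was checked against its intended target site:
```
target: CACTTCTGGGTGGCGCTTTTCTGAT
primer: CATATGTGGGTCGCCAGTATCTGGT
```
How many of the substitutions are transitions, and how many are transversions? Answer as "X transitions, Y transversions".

2 transitions, 7 transversions

Transitions (purine↔purine or pyrimidine↔pyrimidine): 3 C→T, 24 A→G.
Transversions (purine↔pyrimidine): 4 T→A, 6 C→G, 12 G→C, 15 G→C, 16 C→A, 17 T→G, 19 T→A.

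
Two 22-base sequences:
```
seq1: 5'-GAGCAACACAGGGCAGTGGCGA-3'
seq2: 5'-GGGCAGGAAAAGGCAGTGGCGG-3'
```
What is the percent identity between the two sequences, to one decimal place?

6 positions differ (2, 6, 7, 9, 11, 22), so 16 of 22 match: 16/22 = 72.73%.

72.7%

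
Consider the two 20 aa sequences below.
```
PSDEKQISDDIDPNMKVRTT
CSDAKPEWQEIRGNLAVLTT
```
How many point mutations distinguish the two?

12

Comparing position by position, 12 positions differ: 1 (P/C), 4 (E/A), 6 (Q/P), 7 (I/E), 8 (S/W), 9 (D/Q), 10 (D/E), 12 (D/R), 13 (P/G), 15 (M/L), 16 (K/A), 18 (R/L).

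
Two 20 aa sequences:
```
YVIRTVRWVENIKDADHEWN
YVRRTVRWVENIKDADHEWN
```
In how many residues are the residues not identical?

1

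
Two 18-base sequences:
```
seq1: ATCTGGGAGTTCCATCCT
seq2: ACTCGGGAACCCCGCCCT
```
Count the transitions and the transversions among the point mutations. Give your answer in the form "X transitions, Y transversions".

Transitions (purine↔purine or pyrimidine↔pyrimidine): 2 T→C, 3 C→T, 4 T→C, 9 G→A, 10 T→C, 11 T→C, 14 A→G, 15 T→C.
Transversions (purine↔pyrimidine): none.

8 transitions, 0 transversions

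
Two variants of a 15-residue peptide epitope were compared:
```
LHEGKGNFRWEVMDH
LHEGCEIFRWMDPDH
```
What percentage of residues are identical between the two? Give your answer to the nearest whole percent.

Mismatches at positions 5, 6, 7, 11, 12, 13 (1-based): 6 of 15.
Identical positions: 9/15 = 60% → 60%.

60%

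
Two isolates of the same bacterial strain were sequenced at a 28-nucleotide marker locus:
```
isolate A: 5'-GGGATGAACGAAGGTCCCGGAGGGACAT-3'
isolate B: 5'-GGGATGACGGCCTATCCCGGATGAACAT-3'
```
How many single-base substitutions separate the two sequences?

The sequences differ at positions 8, 9, 11, 12, 13, 14, 22, 24 (1-based) — 8 in total.

8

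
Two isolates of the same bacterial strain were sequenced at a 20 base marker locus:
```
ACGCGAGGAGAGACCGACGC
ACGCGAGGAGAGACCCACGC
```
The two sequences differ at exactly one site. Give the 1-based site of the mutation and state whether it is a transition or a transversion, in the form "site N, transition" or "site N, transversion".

site 16, transversion

Site 16 changes G→C. G is a purine and C is a pyrimidine, so this is a transversion.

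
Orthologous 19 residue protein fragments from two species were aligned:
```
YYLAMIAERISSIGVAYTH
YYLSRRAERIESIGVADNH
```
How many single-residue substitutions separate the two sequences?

6

Mismatches (1-based): position 4: A→S; position 5: M→R; position 6: I→R; position 11: S→E; position 17: Y→D; position 18: T→N.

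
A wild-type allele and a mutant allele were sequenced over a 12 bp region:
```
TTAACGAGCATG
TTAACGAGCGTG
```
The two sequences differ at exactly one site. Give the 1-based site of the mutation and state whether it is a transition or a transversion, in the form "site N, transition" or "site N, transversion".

site 10, transition

Site 10 changes A→G. A is a purine and G is a purine, so this is a transition.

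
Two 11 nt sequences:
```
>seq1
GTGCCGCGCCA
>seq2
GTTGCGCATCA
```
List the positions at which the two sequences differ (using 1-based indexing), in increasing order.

Scanning 1-based: 3: G/T; 4: C/G; 8: G/A; 9: C/T.

3, 4, 8, 9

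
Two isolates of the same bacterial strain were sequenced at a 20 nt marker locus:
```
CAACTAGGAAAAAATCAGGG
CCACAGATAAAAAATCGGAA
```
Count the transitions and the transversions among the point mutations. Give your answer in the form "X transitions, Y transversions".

Transitions (purine↔purine or pyrimidine↔pyrimidine): 6 A→G, 7 G→A, 17 A→G, 19 G→A, 20 G→A.
Transversions (purine↔pyrimidine): 2 A→C, 5 T→A, 8 G→T.

5 transitions, 3 transversions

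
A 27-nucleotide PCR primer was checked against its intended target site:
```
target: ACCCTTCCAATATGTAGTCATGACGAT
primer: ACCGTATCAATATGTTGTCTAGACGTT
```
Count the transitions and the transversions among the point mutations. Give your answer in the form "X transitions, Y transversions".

Mismatches (1-based):
base 4: C→G (pyrimidine→purine, transversion)
base 6: T→A (pyrimidine→purine, transversion)
base 7: C→T (pyrimidine→pyrimidine, transition)
base 16: A→T (purine→pyrimidine, transversion)
base 20: A→T (purine→pyrimidine, transversion)
base 21: T→A (pyrimidine→purine, transversion)
base 26: A→T (purine→pyrimidine, transversion)

1 transition, 6 transversions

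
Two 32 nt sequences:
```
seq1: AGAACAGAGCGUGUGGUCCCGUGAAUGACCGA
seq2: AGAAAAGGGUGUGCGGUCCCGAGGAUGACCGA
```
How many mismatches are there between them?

6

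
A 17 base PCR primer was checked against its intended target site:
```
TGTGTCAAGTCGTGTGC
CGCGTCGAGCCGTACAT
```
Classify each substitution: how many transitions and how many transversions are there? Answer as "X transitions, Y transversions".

Mismatches (1-based):
base 1: T→C (pyrimidine→pyrimidine, transition)
base 3: T→C (pyrimidine→pyrimidine, transition)
base 7: A→G (purine→purine, transition)
base 10: T→C (pyrimidine→pyrimidine, transition)
base 14: G→A (purine→purine, transition)
base 15: T→C (pyrimidine→pyrimidine, transition)
base 16: G→A (purine→purine, transition)
base 17: C→T (pyrimidine→pyrimidine, transition)

8 transitions, 0 transversions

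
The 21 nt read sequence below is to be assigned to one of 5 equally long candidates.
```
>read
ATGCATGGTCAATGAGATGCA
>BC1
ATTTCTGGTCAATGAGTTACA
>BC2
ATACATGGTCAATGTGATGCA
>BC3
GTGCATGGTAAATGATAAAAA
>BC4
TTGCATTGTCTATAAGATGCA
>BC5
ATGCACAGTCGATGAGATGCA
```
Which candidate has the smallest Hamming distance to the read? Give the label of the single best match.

BC2

BC1 differs at 5 sites; BC2 differs at 2 sites; BC3 differs at 6 sites; BC4 differs at 4 sites; BC5 differs at 3 sites. The closest is BC2.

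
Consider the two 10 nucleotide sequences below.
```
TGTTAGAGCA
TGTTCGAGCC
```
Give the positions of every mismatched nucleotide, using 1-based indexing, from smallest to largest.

5, 10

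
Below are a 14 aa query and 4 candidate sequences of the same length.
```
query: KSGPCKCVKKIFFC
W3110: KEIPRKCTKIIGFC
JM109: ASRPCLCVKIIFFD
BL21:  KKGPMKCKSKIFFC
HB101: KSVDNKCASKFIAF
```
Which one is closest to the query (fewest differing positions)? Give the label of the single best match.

W3110 differs at 6 positions; JM109 differs at 5 positions; BL21 differs at 4 positions; HB101 differs at 9 positions. The closest is BL21.

BL21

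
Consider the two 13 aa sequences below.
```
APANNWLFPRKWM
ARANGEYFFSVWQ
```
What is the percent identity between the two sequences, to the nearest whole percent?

Mismatches at positions 2, 5, 6, 7, 9, 10, 11, 13 (1-based): 8 of 13.
Identical positions: 5/13 = 38.46% → 38%.

38%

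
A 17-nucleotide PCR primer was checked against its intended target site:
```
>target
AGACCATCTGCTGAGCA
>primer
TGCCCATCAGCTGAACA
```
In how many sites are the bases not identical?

Mismatches (1-based): site 1: A→T; site 3: A→C; site 9: T→A; site 15: G→A.

4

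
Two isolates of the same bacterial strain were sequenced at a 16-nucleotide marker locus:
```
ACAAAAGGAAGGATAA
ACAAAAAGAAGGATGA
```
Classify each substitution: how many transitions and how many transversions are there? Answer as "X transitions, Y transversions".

2 transitions, 0 transversions

Mismatches (1-based):
site 7: G→A (purine→purine, transition)
site 15: A→G (purine→purine, transition)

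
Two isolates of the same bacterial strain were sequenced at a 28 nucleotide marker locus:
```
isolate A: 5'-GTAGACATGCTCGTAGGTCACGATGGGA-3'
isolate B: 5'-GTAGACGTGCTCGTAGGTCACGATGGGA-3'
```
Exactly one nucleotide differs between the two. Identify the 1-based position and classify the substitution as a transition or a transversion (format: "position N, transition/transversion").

The sequences differ only at position 7: A→G (purine→purine), a transition.

position 7, transition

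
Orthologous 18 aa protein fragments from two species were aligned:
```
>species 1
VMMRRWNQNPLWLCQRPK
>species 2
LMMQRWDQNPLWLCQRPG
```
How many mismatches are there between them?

4

The sequences differ at positions 1, 4, 7, 18 (1-based) — 4 in total.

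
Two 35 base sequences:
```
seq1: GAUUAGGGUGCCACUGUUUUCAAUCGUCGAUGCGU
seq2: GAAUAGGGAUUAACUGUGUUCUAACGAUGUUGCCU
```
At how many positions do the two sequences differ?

12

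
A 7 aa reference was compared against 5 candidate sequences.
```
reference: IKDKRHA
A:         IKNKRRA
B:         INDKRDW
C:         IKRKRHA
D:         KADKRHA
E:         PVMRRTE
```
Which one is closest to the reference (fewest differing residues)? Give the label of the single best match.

Hamming distances to reference — A: 2; B: 3; C: 1; D: 2; E: 6.
Smallest is C with 1 mismatch.

C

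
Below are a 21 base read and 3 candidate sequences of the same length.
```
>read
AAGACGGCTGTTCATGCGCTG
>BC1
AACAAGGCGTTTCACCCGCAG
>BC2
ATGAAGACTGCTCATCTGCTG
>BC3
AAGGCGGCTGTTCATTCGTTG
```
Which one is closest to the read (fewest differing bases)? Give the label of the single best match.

BC3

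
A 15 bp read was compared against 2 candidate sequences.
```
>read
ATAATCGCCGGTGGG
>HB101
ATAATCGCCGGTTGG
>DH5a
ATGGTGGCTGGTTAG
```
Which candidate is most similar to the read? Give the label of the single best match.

HB101 differs at 1 site; DH5a differs at 6 sites. The closest is HB101.

HB101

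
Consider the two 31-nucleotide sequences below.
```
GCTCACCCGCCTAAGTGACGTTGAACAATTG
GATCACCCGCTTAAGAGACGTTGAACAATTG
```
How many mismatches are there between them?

Mismatches (1-based): site 2: C→A; site 11: C→T; site 16: T→A.

3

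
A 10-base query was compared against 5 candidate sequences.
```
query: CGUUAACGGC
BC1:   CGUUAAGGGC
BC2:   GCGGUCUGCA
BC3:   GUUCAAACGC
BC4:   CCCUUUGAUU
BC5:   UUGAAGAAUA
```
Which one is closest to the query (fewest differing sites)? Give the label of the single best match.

BC1 differs at 1 site; BC2 differs at 9 sites; BC3 differs at 5 sites; BC4 differs at 8 sites; BC5 differs at 9 sites. The closest is BC1.

BC1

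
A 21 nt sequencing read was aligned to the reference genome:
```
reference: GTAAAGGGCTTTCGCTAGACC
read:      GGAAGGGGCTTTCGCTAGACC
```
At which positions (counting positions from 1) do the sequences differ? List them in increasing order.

2, 5

Scanning 1-based: 2: T/G; 5: A/G.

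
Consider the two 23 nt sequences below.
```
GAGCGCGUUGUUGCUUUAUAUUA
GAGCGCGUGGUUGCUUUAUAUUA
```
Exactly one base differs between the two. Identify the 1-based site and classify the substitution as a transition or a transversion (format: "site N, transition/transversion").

The sequences differ only at site 9: U→G (pyrimidine→purine), a transversion.

site 9, transversion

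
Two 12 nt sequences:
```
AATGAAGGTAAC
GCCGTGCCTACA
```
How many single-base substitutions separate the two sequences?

9

Comparing position by position, 9 sites differ: 1 (A/G), 2 (A/C), 3 (T/C), 5 (A/T), 6 (A/G), 7 (G/C), 8 (G/C), 11 (A/C), 12 (C/A).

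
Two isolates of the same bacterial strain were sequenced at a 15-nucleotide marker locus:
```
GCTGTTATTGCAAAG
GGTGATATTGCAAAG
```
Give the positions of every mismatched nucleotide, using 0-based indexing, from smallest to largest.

1, 4

Scanning 0-based: 1: C/G; 4: T/A.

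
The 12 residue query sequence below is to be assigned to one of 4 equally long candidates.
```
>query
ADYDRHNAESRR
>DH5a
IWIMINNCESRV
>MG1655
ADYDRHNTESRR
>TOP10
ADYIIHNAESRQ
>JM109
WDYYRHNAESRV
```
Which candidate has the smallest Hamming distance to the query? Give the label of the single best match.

Hamming distances to query — DH5a: 8; MG1655: 1; TOP10: 3; JM109: 3.
Smallest is MG1655 with 1 mismatch.

MG1655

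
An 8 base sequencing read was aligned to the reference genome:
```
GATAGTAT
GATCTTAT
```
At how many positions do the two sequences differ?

2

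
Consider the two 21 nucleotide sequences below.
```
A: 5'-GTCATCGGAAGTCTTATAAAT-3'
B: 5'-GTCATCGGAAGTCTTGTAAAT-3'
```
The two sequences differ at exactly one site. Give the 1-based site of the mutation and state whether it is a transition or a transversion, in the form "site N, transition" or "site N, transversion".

site 16, transition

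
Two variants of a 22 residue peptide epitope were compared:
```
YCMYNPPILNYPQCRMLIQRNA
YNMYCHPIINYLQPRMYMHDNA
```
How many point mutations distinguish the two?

10

Comparing position by position, 10 positions differ: 2 (C/N), 5 (N/C), 6 (P/H), 9 (L/I), 12 (P/L), 14 (C/P), 17 (L/Y), 18 (I/M), 19 (Q/H), 20 (R/D).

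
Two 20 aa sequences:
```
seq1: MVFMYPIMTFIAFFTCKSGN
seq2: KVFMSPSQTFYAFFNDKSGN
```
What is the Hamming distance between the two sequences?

Comparing position by position, 7 residues differ: 1 (M/K), 5 (Y/S), 7 (I/S), 8 (M/Q), 11 (I/Y), 15 (T/N), 16 (C/D).

7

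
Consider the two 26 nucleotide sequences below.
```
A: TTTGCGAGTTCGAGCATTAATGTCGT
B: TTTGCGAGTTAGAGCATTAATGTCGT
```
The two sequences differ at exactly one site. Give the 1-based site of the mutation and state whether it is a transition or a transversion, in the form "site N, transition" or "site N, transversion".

Site 11 changes C→A. C is a pyrimidine and A is a purine, so this is a transversion.

site 11, transversion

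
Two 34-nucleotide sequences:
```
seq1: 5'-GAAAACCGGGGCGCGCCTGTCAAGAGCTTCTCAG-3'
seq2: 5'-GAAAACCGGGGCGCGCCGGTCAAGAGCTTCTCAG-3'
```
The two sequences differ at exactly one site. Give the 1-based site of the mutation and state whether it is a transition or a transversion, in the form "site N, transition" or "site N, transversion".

site 18, transversion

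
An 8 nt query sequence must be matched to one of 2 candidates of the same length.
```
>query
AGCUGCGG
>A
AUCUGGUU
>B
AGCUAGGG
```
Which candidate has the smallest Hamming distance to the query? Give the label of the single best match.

B

A differs at 4 sites; B differs at 2 sites. The closest is B.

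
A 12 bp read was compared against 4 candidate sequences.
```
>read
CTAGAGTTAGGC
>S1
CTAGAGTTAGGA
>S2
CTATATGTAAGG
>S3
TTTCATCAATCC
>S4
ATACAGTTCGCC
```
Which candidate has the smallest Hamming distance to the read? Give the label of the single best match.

S1

Hamming distances to read — S1: 1; S2: 5; S3: 8; S4: 4.
Smallest is S1 with 1 mismatch.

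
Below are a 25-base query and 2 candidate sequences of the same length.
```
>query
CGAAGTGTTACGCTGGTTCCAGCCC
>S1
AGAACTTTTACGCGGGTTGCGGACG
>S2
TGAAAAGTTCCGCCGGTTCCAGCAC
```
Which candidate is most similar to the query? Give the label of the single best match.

Hamming distances to query — S1: 8; S2: 6.
Smallest is S2 with 6 mismatches.

S2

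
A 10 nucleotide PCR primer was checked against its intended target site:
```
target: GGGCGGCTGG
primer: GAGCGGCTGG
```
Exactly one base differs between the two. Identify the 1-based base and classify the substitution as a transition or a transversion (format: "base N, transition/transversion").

base 2, transition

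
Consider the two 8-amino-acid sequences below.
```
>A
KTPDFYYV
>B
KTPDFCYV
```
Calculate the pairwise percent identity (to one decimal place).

87.5%

1 position differs (6), so 7 of 8 match: 7/8 = 87.5%.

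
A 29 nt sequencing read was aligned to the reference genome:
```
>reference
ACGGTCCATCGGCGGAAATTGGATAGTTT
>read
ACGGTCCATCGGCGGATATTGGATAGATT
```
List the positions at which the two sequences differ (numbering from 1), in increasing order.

17, 27

Scanning 1-based: 17: A/T; 27: T/A.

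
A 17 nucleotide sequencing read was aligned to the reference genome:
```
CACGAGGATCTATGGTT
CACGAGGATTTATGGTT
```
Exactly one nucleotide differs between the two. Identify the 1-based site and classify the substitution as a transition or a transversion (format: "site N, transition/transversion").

site 10, transition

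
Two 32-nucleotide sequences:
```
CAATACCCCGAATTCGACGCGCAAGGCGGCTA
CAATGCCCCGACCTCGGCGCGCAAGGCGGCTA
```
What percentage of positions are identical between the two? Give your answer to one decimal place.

Mismatches at positions 5, 12, 13, 17 (1-based): 4 of 32.
Identical positions: 28/32 = 87.5% → 87.5%.

87.5%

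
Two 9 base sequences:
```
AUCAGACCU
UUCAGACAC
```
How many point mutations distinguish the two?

Mismatches (1-based): site 1: A→U; site 8: C→A; site 9: U→C.

3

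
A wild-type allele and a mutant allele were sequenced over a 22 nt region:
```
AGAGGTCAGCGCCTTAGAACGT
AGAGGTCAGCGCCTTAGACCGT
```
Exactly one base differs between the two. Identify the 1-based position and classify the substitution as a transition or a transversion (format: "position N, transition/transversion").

position 19, transversion

Position 19 changes A→C. A is a purine and C is a pyrimidine, so this is a transversion.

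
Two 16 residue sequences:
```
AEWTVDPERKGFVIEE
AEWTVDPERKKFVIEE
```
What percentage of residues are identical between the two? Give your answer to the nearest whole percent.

1 position differs (11), so 15 of 16 match: 15/16 = 93.75%.

94%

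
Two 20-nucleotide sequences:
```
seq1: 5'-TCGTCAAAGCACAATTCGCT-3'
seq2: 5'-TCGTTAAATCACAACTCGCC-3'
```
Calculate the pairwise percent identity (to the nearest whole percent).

80%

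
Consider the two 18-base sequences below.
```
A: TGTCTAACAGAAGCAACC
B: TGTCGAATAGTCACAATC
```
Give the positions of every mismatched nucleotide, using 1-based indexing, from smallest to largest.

5, 8, 11, 12, 13, 17

Differences at position 5 (T→G), position 8 (C→T), position 11 (A→T), position 12 (A→C), position 13 (G→A), position 17 (C→T).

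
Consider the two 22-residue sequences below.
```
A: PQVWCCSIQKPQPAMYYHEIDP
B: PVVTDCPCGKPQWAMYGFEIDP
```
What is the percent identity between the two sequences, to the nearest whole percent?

59%

9 positions differ (2, 4, 5, 7, 8, 9, 13, 17, 18), so 13 of 22 match: 13/22 = 59.09%.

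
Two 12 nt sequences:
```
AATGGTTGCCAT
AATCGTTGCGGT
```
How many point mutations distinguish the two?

3

The sequences differ at sites 4, 10, 11 (1-based) — 3 in total.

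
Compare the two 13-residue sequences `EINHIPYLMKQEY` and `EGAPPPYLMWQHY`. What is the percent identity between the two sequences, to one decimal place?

53.8%

Mismatches at positions 2, 3, 4, 5, 10, 12 (1-based): 6 of 13.
Identical positions: 7/13 = 53.85% → 53.8%.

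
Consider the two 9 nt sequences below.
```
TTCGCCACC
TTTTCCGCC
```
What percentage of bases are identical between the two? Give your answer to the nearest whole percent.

3 positions differ (3, 4, 7), so 6 of 9 match: 6/9 = 66.67%.

67%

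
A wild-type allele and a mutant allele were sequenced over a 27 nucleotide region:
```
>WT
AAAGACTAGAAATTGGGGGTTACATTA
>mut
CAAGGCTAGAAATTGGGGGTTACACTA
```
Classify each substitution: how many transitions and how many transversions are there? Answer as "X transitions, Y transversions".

Mismatches (1-based):
position 1: A→C (purine→pyrimidine, transversion)
position 5: A→G (purine→purine, transition)
position 25: T→C (pyrimidine→pyrimidine, transition)

2 transitions, 1 transversion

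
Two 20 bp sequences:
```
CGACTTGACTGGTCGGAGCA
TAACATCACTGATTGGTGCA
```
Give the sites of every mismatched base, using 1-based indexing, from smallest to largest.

1, 2, 5, 7, 12, 14, 17

Differences at site 1 (C→T), site 2 (G→A), site 5 (T→A), site 7 (G→C), site 12 (G→A), site 14 (C→T), site 17 (A→T).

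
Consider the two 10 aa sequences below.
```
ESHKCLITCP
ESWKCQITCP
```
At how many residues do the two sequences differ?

2

The sequences differ at residues 3, 6 (1-based) — 2 in total.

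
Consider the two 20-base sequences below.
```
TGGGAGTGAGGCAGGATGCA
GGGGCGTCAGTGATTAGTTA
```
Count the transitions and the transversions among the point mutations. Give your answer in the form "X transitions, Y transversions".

Mismatches (1-based):
base 1: T→G (pyrimidine→purine, transversion)
base 5: A→C (purine→pyrimidine, transversion)
base 8: G→C (purine→pyrimidine, transversion)
base 11: G→T (purine→pyrimidine, transversion)
base 12: C→G (pyrimidine→purine, transversion)
base 14: G→T (purine→pyrimidine, transversion)
base 15: G→T (purine→pyrimidine, transversion)
base 17: T→G (pyrimidine→purine, transversion)
base 18: G→T (purine→pyrimidine, transversion)
base 19: C→T (pyrimidine→pyrimidine, transition)

1 transition, 9 transversions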